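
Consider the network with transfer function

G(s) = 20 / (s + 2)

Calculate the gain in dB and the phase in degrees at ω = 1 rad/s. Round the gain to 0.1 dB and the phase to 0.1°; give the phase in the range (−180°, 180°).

Substitute s = j1:
Numerator: 20 = 20 + j0
Denominator: (j1) + 2 = 2 + j1
|N| = √(20² + 0²) ≈ 20, ∠N ≈ 0.00°
|D| = √(2² + 1²) ≈ 2.2361, ∠D ≈ 26.57°
|G| = 20 / 2.2361 ≈ 8.9441
Gain = 20 log₁₀(8.9441) ≈ 19.03 dB
∠G = 0.00° − 26.57° = -26.57°

19.0 dB, -26.6°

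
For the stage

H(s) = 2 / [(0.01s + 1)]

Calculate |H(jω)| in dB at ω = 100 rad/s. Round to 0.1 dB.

3.0 dB

At ω = 100 rad/s:
pole (1 + j100·0.01) = 1 + j1 → |·| ≈ 1.4142, ∠ ≈ 45.00°
|H| = 2 · 1 / (1.4142) ≈ 1.4142
Gain = 20 log₁₀(1.4142) ≈ 3.01 dB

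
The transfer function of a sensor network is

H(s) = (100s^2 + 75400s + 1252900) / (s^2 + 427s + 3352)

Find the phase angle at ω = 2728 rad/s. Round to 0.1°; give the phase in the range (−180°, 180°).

-6.6°

Substitute s = j2728:
Numerator: 100(j2728)^2 + 75400(j2728) + 1252900 = -742945500 + j205691200
Denominator: (j2728)^2 + 427(j2728) + 3352 = -7438632 + j1164856
|N| = √(742945500² + 205691200²) ≈ 7.7089e+08, ∠N ≈ 164.52°
|D| = √(7438632² + 1164856²) ≈ 7.5293e+06, ∠D ≈ 171.10°
∠H = 164.52° − 171.10° = -6.58°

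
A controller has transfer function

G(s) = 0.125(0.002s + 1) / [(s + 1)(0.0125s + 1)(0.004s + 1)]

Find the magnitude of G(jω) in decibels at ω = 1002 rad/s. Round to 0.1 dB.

-105.4 dB

At ω = 1002 rad/s:
zero (1 + j1002·0.002) = 1 + j2.004 → |·| ≈ 2.2396, ∠ ≈ 63.48°
pole (1 + j1002·1) = 1 + j1002 → |·| ≈ 1002, ∠ ≈ 89.94°
pole (1 + j1002·0.0125) = 1 + j12.525 → |·| ≈ 12.565, ∠ ≈ 85.44°
pole (1 + j1002·0.004) = 1 + j4.008 → |·| ≈ 4.1309, ∠ ≈ 75.99°
|G| = 0.125 · 2.2396 / (1002 · 12.565 · 4.1309) ≈ 5.3828e-06
Gain = 20 log₁₀(5.3828e-06) ≈ -105.38 dB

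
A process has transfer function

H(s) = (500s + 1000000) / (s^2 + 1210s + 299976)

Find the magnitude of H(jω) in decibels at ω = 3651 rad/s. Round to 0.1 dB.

-16.4 dB

Substitute s = j3651:
Numerator: 500(j3651) + 1000000 = 1000000 + j1825500
Denominator: (j3651)^2 + 1210(j3651) + 299976 = -13029825 + j4417710
|N| = √(1000000² + 1825500²) ≈ 2.0815e+06, ∠N ≈ 61.29°
|D| = √(13029825² + 4417710²) ≈ 1.3758e+07, ∠D ≈ 161.27°
|H| = 2.0815e+06 / 1.3758e+07 ≈ 0.15129
Gain = 20 log₁₀(0.15129) ≈ -16.40 dB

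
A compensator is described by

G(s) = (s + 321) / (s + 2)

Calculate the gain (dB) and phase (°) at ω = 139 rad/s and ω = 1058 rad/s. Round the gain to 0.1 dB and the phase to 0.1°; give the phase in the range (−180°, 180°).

ω = 139: 8.0 dB, -65.8°; ω = 1058: 0.4 dB, -16.8°

At s = jω = j139:
zero (s+321): 321 + j139 → |·| = √(321²+139²) = √122362 ≈ 349.8, ∠ = arctan(139/321) ≈ 23.41°
pole (s+2): 2 + j139 → |·| = √(2²+139²) = √19325 ≈ 139.01, ∠ = arctan(139/2) ≈ 89.18°
|G| = 1 · 349.8 / 139.01 ≈ 2.5164
Gain = 20 log₁₀(2.5164) ≈ 8.02 dB
∠G = 23.41° − 89.18° = -65.77°

At s = jω = j1058:
zero (s+321): 321 + j1058 → |·| = √(321²+1058²) = √1222405 ≈ 1105.6, ∠ = arctan(1058/321) ≈ 73.12°
pole (s+2): 2 + j1058 → |·| = √(2²+1058²) = √1119368 ≈ 1058, ∠ = arctan(1058/2) ≈ 89.89°
|G| = 1 · 1105.6 / 1058 ≈ 1.045
Gain = 20 log₁₀(1.045) ≈ 0.38 dB
∠G = 73.12° − 89.89° = -16.77°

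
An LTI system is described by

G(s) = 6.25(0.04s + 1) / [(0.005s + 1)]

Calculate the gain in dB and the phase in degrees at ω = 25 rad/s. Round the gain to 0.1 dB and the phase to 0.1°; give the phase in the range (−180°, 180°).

At ω = 25 rad/s:
zero (1 + j25·0.04) = 1 + j1 → |·| ≈ 1.4142, ∠ ≈ 45.00°
pole (1 + j25·0.005) = 1 + j0.125 → |·| ≈ 1.0078, ∠ ≈ 7.13°
|G| = 6.25 · 1.4142 / (1.0078) ≈ 8.7703
Gain = 20 log₁₀(8.7703) ≈ 18.86 dB
∠G = (45.00°) − (7.13°) = 37.87°

18.9 dB, 37.9°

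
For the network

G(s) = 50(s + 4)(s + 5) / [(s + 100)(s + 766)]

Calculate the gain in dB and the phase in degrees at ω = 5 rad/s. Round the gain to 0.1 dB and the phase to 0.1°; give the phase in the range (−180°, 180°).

-30.6 dB, 93.1°

At s = jω = j5:
zero (s+4): 4 + j5 → |·| = √(4²+5²) = √41 ≈ 6.4031, ∠ = arctan(5/4) ≈ 51.34°
zero (s+5): 5 + j5 → |·| = √(5²+5²) = √50 ≈ 7.0711, ∠ = arctan(5/5) ≈ 45.00°
pole (s+100): 100 + j5 → |·| = √(100²+5²) = √10025 ≈ 100.12, ∠ = arctan(5/100) ≈ 2.86°
pole (s+766): 766 + j5 → |·| = √(766²+5²) = √586781 ≈ 766.02, ∠ = arctan(5/766) ≈ 0.37°
|G| = 50 · 45.277 / 76694 ≈ 0.029518
Gain = 20 log₁₀(0.029518) ≈ -30.60 dB
∠G = 96.34° − 3.23° = 93.11°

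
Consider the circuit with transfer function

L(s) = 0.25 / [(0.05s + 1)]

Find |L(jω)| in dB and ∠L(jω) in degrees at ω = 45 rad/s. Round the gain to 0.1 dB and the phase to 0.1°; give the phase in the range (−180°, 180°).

At ω = 45 rad/s:
pole (1 + j45·0.05) = 1 + j2.25 → |·| ≈ 2.4622, ∠ ≈ 66.04°
|L| = 0.25 · 1 / (2.4622) ≈ 0.10154
Gain = 20 log₁₀(0.10154) ≈ -19.87 dB
∠L = (0°) − (66.04°) = -66.04°

-19.9 dB, -66.0°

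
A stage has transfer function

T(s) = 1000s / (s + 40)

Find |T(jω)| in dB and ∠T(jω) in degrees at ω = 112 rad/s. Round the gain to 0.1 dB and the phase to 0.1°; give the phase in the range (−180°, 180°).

59.5 dB, 19.7°

At s = jω = j112:
zero at origin: s = j112 → |·| = 112, ∠ = 90.00°
pole (s+40): 40 + j112 → |·| = √(40²+112²) = √14144 ≈ 118.93, ∠ = arctan(112/40) ≈ 70.35°
|T| = 1000 · 112 / 118.93 ≈ 941.73
Gain = 20 log₁₀(941.73) ≈ 59.48 dB
∠T = 90.00° − 70.35° = 19.65°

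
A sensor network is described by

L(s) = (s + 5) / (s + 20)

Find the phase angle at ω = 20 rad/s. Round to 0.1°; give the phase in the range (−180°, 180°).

31.0°

Substitute s = j20:
Numerator: (j20) + 5 = 5 + j20
Denominator: (j20) + 20 = 20 + j20
|N| = √(5² + 20²) ≈ 20.616, ∠N ≈ 75.96°
|D| = √(20² + 20²) ≈ 28.284, ∠D ≈ 45.00°
∠L = 75.96° − 45.00° = 30.96°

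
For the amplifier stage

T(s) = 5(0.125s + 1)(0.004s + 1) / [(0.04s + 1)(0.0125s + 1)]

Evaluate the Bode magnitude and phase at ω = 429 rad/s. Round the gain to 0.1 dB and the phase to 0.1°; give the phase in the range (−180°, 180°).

At ω = 429 rad/s:
zero (1 + j429·0.125) = 1 + j53.625 → |·| ≈ 53.634, ∠ ≈ 88.93°
zero (1 + j429·0.004) = 1 + j1.716 → |·| ≈ 1.9861, ∠ ≈ 59.77°
pole (1 + j429·0.04) = 1 + j17.16 → |·| ≈ 17.189, ∠ ≈ 86.66°
pole (1 + j429·0.0125) = 1 + j5.3625 → |·| ≈ 5.4549, ∠ ≈ 79.44°
|T| = 5 · 53.634 · 1.9861 / (17.189 · 5.4549) ≈ 5.6803
Gain = 20 log₁₀(5.6803) ≈ 15.09 dB
∠T = (88.93° + 59.77°) − (86.66° + 79.44°) = -17.40°

15.1 dB, -17.4°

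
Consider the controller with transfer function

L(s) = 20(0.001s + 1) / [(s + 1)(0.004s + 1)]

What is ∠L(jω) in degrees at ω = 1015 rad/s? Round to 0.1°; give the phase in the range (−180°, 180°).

At ω = 1015 rad/s:
zero (1 + j1015·0.001) = 1 + j1.015 → |·| ≈ 1.4249, ∠ ≈ 45.43°
pole (1 + j1015·1) = 1 + j1015 → |·| ≈ 1015, ∠ ≈ 89.94°
pole (1 + j1015·0.004) = 1 + j4.06 → |·| ≈ 4.1813, ∠ ≈ 76.16°
∠L = (45.43°) − (89.94° + 76.16°) = -120.67°

-120.7°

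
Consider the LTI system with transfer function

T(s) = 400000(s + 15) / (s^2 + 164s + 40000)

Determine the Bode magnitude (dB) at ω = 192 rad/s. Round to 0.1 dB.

67.7 dB

At s = jω = j192:
zero (s+15): 15 + j192 → |·| = √(15²+192²) = √37089 ≈ 192.59, ∠ = arctan(192/15) ≈ 85.53°
quadratic: (j192)² + 164·j192 + 40000 = 3136 + j31488 → |·| ≈ 31644, ∠ ≈ 84.31°
|T| = 400000 · 192.59 / 31644 ≈ 2434.5
Gain = 20 log₁₀(2434.5) ≈ 67.73 dB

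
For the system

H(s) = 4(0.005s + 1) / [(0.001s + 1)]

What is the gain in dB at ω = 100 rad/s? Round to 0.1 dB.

At ω = 100 rad/s:
zero (1 + j100·0.005) = 1 + j0.5 → |·| ≈ 1.118, ∠ ≈ 26.57°
pole (1 + j100·0.001) = 1 + j0.1 → |·| ≈ 1.005, ∠ ≈ 5.71°
|H| = 4 · 1.118 / (1.005) ≈ 4.4498
Gain = 20 log₁₀(4.4498) ≈ 12.97 dB

13.0 dB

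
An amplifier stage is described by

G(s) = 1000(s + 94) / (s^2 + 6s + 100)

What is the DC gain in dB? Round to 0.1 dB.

G(0) = 1000·94 / 100 = 940
20 log₁₀(940) ≈ 59.46 dB

59.5 dB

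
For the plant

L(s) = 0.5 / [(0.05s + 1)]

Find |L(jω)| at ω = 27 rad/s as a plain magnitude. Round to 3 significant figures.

At ω = 27 rad/s:
pole (1 + j27·0.05) = 1 + j1.35 → |·| ≈ 1.68, ∠ ≈ 53.47°
|L| = 0.5 · 1 / (1.68) ≈ 0.29762

0.298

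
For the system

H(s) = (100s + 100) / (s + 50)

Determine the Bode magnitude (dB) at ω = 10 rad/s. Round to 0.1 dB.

Substitute s = j10:
Numerator: 100(j10) + 100 = 100 + j1000
Denominator: (j10) + 50 = 50 + j10
|N| = √(100² + 1000²) ≈ 1005, ∠N ≈ 84.29°
|D| = √(50² + 10²) ≈ 50.99, ∠D ≈ 11.31°
|H| = 1005 / 50.99 ≈ 19.71
Gain = 20 log₁₀(19.71) ≈ 25.89 dB

25.9 dB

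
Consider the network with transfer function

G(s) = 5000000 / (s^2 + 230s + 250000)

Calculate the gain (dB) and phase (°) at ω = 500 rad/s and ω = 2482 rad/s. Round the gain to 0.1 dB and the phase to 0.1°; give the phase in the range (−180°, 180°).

ω = 500: 32.8 dB, -90.0°; ω = 2482: -1.5 dB, -174.5°

At s = jω = j500:
quadratic: (j500)² + 230·j500 + 250000 = 0 + j115000 → |·| ≈ 1.15e+05, ∠ ≈ 90.00°
|G| = 5000000 / 1.15e+05 ≈ 43.478
Gain = 20 log₁₀(43.478) ≈ 32.77 dB
∠G = 0.00° − 90.00° = -90.00°

At s = jω = j2482:
quadratic: (j2482)² + 230·j2482 + 250000 = -5910324 + j570860 → |·| ≈ 5.9378e+06, ∠ ≈ 174.48°
|G| = 5000000 / 5.9378e+06 ≈ 0.84206
Gain = 20 log₁₀(0.84206) ≈ -1.49 dB
∠G = 0.00° − 174.48° = -174.48°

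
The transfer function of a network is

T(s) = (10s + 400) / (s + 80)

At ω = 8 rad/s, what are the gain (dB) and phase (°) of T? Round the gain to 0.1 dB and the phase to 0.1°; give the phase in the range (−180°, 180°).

14.1 dB, 5.6°

Substitute s = j8:
Numerator: 10(j8) + 400 = 400 + j80
Denominator: (j8) + 80 = 80 + j8
|N| = √(400² + 80²) ≈ 407.92, ∠N ≈ 11.31°
|D| = √(80² + 8²) ≈ 80.399, ∠D ≈ 5.71°
|T| = 407.92 / 80.399 ≈ 5.0737
Gain = 20 log₁₀(5.0737) ≈ 14.11 dB
∠T = 11.31° − 5.71° = 5.60°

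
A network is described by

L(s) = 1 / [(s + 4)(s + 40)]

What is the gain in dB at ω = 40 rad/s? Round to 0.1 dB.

At s = jω = j40:
pole (s+4): 4 + j40 → |·| = √(4²+40²) = √1616 ≈ 40.2, ∠ = arctan(40/4) ≈ 84.29°
pole (s+40): 40 + j40 → |·| = √(40²+40²) = √3200 ≈ 56.569, ∠ = arctan(40/40) ≈ 45.00°
|L| = 1 / 2274.1 ≈ 0.00043973
Gain = 20 log₁₀(0.00043973) ≈ -67.14 dB

-67.1 dB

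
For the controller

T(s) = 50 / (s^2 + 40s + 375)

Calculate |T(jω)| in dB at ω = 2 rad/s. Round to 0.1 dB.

Substitute s = j2:
Numerator: 50 = 50 + j0
Denominator: (j2)^2 + 40(j2) + 375 = 371 + j80
|N| = √(50² + 0²) ≈ 50, ∠N ≈ 0.00°
|D| = √(371² + 80²) ≈ 379.53, ∠D ≈ 12.17°
|T| = 50 / 379.53 ≈ 0.13174
Gain = 20 log₁₀(0.13174) ≈ -17.61 dB

-17.6 dB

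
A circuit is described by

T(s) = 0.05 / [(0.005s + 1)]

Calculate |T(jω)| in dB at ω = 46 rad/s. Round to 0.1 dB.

At ω = 46 rad/s:
pole (1 + j46·0.005) = 1 + j0.23 → |·| ≈ 1.0261, ∠ ≈ 12.95°
|T| = 0.05 · 1 / (1.0261) ≈ 0.048728
Gain = 20 log₁₀(0.048728) ≈ -26.24 dB

-26.2 dB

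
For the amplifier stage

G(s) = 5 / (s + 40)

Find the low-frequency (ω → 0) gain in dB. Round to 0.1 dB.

-18.1 dB

G(0) = 5 / (40) = 0.125
20 log₁₀(0.125) ≈ -18.06 dB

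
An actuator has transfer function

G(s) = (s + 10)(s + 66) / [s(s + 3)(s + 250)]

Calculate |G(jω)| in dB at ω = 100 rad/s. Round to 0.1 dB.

-47.0 dB

At s = jω = j100:
zero (s+10): 10 + j100 → |·| = √(10²+100²) = √10100 ≈ 100.5, ∠ = arctan(100/10) ≈ 84.29°
zero (s+66): 66 + j100 → |·| = √(66²+100²) = √14356 ≈ 119.82, ∠ = arctan(100/66) ≈ 56.58°
pole (s+3): 3 + j100 → |·| = √(3²+100²) = √10009 ≈ 100.04, ∠ = arctan(100/3) ≈ 88.28°
pole (s+250): 250 + j100 → |·| = √(250²+100²) = √72500 ≈ 269.26, ∠ = arctan(100/250) ≈ 21.80°
pole at origin: |s| = 100, ∠ = 90.00° (in denominator)
|G| = 1 · 12042 / 2.6937e+06 ≈ 0.0044704
Gain = 20 log₁₀(0.0044704) ≈ -46.99 dB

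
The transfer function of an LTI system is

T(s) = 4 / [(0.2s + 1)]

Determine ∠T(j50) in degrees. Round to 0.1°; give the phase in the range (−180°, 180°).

At ω = 50 rad/s:
pole (1 + j50·0.2) = 1 + j10 → |·| ≈ 10.05, ∠ ≈ 84.29°
∠T = (0°) − (84.29°) = -84.29°

-84.3°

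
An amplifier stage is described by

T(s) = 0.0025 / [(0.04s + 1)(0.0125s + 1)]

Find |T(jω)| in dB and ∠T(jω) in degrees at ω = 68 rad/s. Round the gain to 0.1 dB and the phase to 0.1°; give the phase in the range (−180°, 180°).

At ω = 68 rad/s:
pole (1 + j68·0.04) = 1 + j2.72 → |·| ≈ 2.898, ∠ ≈ 69.81°
pole (1 + j68·0.0125) = 1 + j0.85 → |·| ≈ 1.3124, ∠ ≈ 40.36°
|T| = 0.0025 · 1 / (2.898 · 1.3124) ≈ 0.00065732
Gain = 20 log₁₀(0.00065732) ≈ -63.64 dB
∠T = (0°) − (69.81° + 40.36°) = -110.17°

-63.6 dB, -110.2°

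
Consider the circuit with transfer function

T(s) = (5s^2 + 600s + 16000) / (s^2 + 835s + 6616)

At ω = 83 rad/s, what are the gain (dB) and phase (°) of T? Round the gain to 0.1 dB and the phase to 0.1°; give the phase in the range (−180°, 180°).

Substitute s = j83:
Numerator: 5(j83)^2 + 600(j83) + 16000 = -18445 + j49800
Denominator: (j83)^2 + 835(j83) + 6616 = -273 + j69305
|N| = √(18445² + 49800²) ≈ 53106, ∠N ≈ 110.32°
|D| = √(273² + 69305²) ≈ 69306, ∠D ≈ 90.23°
|T| = 53106 / 69306 ≈ 0.76625
Gain = 20 log₁₀(0.76625) ≈ -2.31 dB
∠T = 110.32° − 90.23° = 20.09°

-2.3 dB, 20.1°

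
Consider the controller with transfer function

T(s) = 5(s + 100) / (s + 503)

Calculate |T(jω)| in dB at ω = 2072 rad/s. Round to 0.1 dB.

At s = jω = j2072:
zero (s+100): 100 + j2072 → |·| = √(100²+2072²) = √4303184 ≈ 2074.4, ∠ = arctan(2072/100) ≈ 87.24°
pole (s+503): 503 + j2072 → |·| = √(503²+2072²) = √4546193 ≈ 2132.2, ∠ = arctan(2072/503) ≈ 76.35°
|T| = 5 · 2074.4 / 2132.2 ≈ 4.8645
Gain = 20 log₁₀(4.8645) ≈ 13.74 dB

13.7 dB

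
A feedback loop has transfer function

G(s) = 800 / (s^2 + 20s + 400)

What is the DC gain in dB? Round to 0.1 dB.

6.0 dB

G(0) = 800 / 400 = 2
20 log₁₀(2) ≈ 6.02 dB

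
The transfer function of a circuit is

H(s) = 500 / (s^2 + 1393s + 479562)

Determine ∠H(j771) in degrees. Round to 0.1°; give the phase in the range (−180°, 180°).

Substitute s = j771:
Numerator: 500 = 500 + j0
Denominator: (j771)^2 + 1393(j771) + 479562 = -114879 + j1074003
|N| = √(500² + 0²) ≈ 500, ∠N ≈ 0.00°
|D| = √(114879² + 1074003²) ≈ 1.0801e+06, ∠D ≈ 96.11°
∠H = 0.00° − 96.11° = -96.11°

-96.1°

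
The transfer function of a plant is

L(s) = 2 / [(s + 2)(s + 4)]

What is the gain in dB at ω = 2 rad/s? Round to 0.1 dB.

-16.0 dB

At s = jω = j2:
pole (s+2): 2 + j2 → |·| = √(2²+2²) = √8 ≈ 2.8284, ∠ = arctan(2/2) ≈ 45.00°
pole (s+4): 4 + j2 → |·| = √(4²+2²) = √20 ≈ 4.4721, ∠ = arctan(2/4) ≈ 26.57°
|L| = 2 / 12.649 ≈ 0.15812
Gain = 20 log₁₀(0.15812) ≈ -16.02 dB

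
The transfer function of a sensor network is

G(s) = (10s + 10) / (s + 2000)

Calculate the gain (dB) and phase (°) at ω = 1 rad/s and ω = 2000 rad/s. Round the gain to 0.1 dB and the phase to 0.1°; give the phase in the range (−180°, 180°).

Substitute s = j1:
Numerator: 10(j1) + 10 = 10 + j10
Denominator: (j1) + 2000 = 2000 + j1
|N| = √(10² + 10²) ≈ 14.142, ∠N ≈ 45.00°
|D| = √(2000² + 1²) ≈ 2000, ∠D ≈ 0.03°
|G| = 14.142 / 2000 ≈ 0.007071
Gain = 20 log₁₀(0.007071) ≈ -43.01 dB
∠G = 45.00° − 0.03° = 44.97°

Substitute s = j2000:
Numerator: 10(j2000) + 10 = 10 + j20000
Denominator: (j2000) + 2000 = 2000 + j2000
|N| = √(10² + 20000²) ≈ 20000, ∠N ≈ 89.97°
|D| = √(2000² + 2000²) ≈ 2828.4, ∠D ≈ 45.00°
|G| = 20000 / 2828.4 ≈ 7.0711
Gain = 20 log₁₀(7.0711) ≈ 16.99 dB
∠G = 89.97° − 45.00° = 44.97°

ω = 1: -43.0 dB, 45.0°; ω = 2000: 17.0 dB, 45.0°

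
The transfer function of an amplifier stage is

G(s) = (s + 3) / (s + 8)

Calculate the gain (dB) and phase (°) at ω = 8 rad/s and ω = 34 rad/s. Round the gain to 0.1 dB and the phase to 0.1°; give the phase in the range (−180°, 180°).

ω = 8: -2.4 dB, 24.4°; ω = 34: -0.2 dB, 8.2°

At s = jω = j8:
zero (s+3): 3 + j8 → |·| = √(3²+8²) = √73 ≈ 8.544, ∠ = arctan(8/3) ≈ 69.44°
pole (s+8): 8 + j8 → |·| = √(8²+8²) = √128 ≈ 11.314, ∠ = arctan(8/8) ≈ 45.00°
|G| = 1 · 8.544 / 11.314 ≈ 0.75517
Gain = 20 log₁₀(0.75517) ≈ -2.44 dB
∠G = 69.44° − 45.00° = 24.44°

At s = jω = j34:
zero (s+3): 3 + j34 → |·| = √(3²+34²) = √1165 ≈ 34.132, ∠ = arctan(34/3) ≈ 84.96°
pole (s+8): 8 + j34 → |·| = √(8²+34²) = √1220 ≈ 34.928, ∠ = arctan(34/8) ≈ 76.76°
|G| = 1 · 34.132 / 34.928 ≈ 0.97721
Gain = 20 log₁₀(0.97721) ≈ -0.20 dB
∠G = 84.96° − 76.76° = 8.20°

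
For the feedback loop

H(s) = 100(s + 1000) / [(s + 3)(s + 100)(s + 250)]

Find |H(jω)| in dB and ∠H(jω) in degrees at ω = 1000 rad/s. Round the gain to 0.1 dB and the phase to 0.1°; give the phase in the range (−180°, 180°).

-77.3 dB, 154.9°

At s = jω = j1000:
zero (s+1000): 1000 + j1000 → |·| = √(1000²+1000²) = √2000000 ≈ 1414.2, ∠ = arctan(1000/1000) ≈ 45.00°
pole (s+3): 3 + j1000 → |·| = √(3²+1000²) = √1000009 ≈ 1000, ∠ = arctan(1000/3) ≈ 89.83°
pole (s+100): 100 + j1000 → |·| = √(100²+1000²) = √1010000 ≈ 1005, ∠ = arctan(1000/100) ≈ 84.29°
pole (s+250): 250 + j1000 → |·| = √(250²+1000²) = √1062500 ≈ 1030.8, ∠ = arctan(1000/250) ≈ 75.96°
|H| = 100 · 1414.2 / 1.036e+09 ≈ 0.00013651
Gain = 20 log₁₀(0.00013651) ≈ -77.30 dB
∠H = 45.00° − 250.08° = -205.08° ≡ 154.92° (principal value)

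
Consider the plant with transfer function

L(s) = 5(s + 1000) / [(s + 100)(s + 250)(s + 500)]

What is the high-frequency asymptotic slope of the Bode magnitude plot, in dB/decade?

Each pole contributes −20 dB/decade at high frequency; each zero contributes +20 dB/decade.
Net: 1 zero(s) − 3 pole(s) → -40 dB/decade.

-40 dB/decade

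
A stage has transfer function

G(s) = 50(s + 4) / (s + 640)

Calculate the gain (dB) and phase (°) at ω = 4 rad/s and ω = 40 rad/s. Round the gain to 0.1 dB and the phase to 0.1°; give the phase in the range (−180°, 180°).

ω = 4: -7.1 dB, 44.6°; ω = 40: 9.9 dB, 80.7°

At s = jω = j4:
zero (s+4): 4 + j4 → |·| = √(4²+4²) = √32 ≈ 5.6569, ∠ = arctan(4/4) ≈ 45.00°
pole (s+640): 640 + j4 → |·| = √(640²+4²) = √409616 ≈ 640.01, ∠ = arctan(4/640) ≈ 0.36°
|G| = 50 · 5.6569 / 640.01 ≈ 0.44194
Gain = 20 log₁₀(0.44194) ≈ -7.09 dB
∠G = 45.00° − 0.36° = 44.64°

At s = jω = j40:
zero (s+4): 4 + j40 → |·| = √(4²+40²) = √1616 ≈ 40.2, ∠ = arctan(40/4) ≈ 84.29°
pole (s+640): 640 + j40 → |·| = √(640²+40²) = √411200 ≈ 641.25, ∠ = arctan(40/640) ≈ 3.58°
|G| = 50 · 40.2 / 641.25 ≈ 3.1345
Gain = 20 log₁₀(3.1345) ≈ 9.92 dB
∠G = 84.29° − 3.58° = 80.71°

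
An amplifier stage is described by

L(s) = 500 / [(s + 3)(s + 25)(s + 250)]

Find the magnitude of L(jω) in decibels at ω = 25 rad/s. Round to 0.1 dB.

At s = jω = j25:
pole (s+3): 3 + j25 → |·| = √(3²+25²) = √634 ≈ 25.179, ∠ = arctan(25/3) ≈ 83.16°
pole (s+25): 25 + j25 → |·| = √(25²+25²) = √1250 ≈ 35.355, ∠ = arctan(25/25) ≈ 45.00°
pole (s+250): 250 + j25 → |·| = √(250²+25²) = √63125 ≈ 251.25, ∠ = arctan(25/250) ≈ 5.71°
|L| = 500 / 2.2366e+05 ≈ 0.0022355
Gain = 20 log₁₀(0.0022355) ≈ -53.01 dB

-53.0 dB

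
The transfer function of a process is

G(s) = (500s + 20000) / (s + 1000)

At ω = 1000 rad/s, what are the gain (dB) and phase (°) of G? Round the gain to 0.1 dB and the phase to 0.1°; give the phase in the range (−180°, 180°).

51.0 dB, 42.7°

Substitute s = j1000:
Numerator: 500(j1000) + 20000 = 20000 + j500000
Denominator: (j1000) + 1000 = 1000 + j1000
|N| = √(20000² + 500000²) ≈ 5.004e+05, ∠N ≈ 87.71°
|D| = √(1000² + 1000²) ≈ 1414.2, ∠D ≈ 45.00°
|G| = 5.004e+05 / 1414.2 ≈ 353.84
Gain = 20 log₁₀(353.84) ≈ 50.98 dB
∠G = 87.71° − 45.00° = 42.71°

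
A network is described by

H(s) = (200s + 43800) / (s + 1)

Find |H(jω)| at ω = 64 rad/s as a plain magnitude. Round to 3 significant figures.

Substitute s = j64:
Numerator: 200(j64) + 43800 = 43800 + j12800
Denominator: (j64) + 1 = 1 + j64
|N| = √(43800² + 12800²) ≈ 45632, ∠N ≈ 16.29°
|D| = √(1² + 64²) ≈ 64.008, ∠D ≈ 89.10°
|H| = 45632 / 64.008 ≈ 712.91

713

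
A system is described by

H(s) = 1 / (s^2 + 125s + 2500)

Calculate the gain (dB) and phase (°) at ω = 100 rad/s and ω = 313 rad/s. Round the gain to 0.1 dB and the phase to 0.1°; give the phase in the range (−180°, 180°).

Substitute s = j100:
Numerator: 1 = 1 + j0
Denominator: (j100)^2 + 125(j100) + 2500 = -7500 + j12500
|N| = √(1² + 0²) ≈ 1, ∠N ≈ 0.00°
|D| = √(7500² + 12500²) ≈ 14577, ∠D ≈ 120.96°
|H| = 1 / 14577 ≈ 6.8601e-05
Gain = 20 log₁₀(6.8601e-05) ≈ -83.27 dB
∠H = 0.00° − 120.96° = -120.96°

Substitute s = j313:
Numerator: 1 = 1 + j0
Denominator: (j313)^2 + 125(j313) + 2500 = -95469 + j39125
|N| = √(1² + 0²) ≈ 1, ∠N ≈ 0.00°
|D| = √(95469² + 39125²) ≈ 1.0318e+05, ∠D ≈ 157.72°
|H| = 1 / 1.0318e+05 ≈ 9.6918e-06
Gain = 20 log₁₀(9.6918e-06) ≈ -100.27 dB
∠H = 0.00° − 157.72° = -157.72°

ω = 100: -83.3 dB, -121.0°; ω = 313: -100.3 dB, -157.7°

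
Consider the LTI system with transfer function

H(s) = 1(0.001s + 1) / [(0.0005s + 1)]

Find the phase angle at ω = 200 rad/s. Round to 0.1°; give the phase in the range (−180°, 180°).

5.6°

At ω = 200 rad/s:
zero (1 + j200·0.001) = 1 + j0.2 → |·| ≈ 1.0198, ∠ ≈ 11.31°
pole (1 + j200·0.0005) = 1 + j0.1 → |·| ≈ 1.005, ∠ ≈ 5.71°
∠H = (11.31°) − (5.71°) = 5.60°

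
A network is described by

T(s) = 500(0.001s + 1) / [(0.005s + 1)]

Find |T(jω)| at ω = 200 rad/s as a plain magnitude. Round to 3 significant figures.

361

At ω = 200 rad/s:
zero (1 + j200·0.001) = 1 + j0.2 → |·| ≈ 1.0198, ∠ ≈ 11.31°
pole (1 + j200·0.005) = 1 + j1 → |·| ≈ 1.4142, ∠ ≈ 45.00°
|T| = 500 · 1.0198 / (1.4142) ≈ 360.56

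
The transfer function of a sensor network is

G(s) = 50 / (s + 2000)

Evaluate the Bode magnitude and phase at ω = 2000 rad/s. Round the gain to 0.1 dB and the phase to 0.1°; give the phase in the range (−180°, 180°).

-35.1 dB, -45.0°

Substitute s = j2000:
Numerator: 50 = 50 + j0
Denominator: (j2000) + 2000 = 2000 + j2000
|N| = √(50² + 0²) ≈ 50, ∠N ≈ 0.00°
|D| = √(2000² + 2000²) ≈ 2828.4, ∠D ≈ 45.00°
|G| = 50 / 2828.4 ≈ 0.017678
Gain = 20 log₁₀(0.017678) ≈ -35.05 dB
∠G = 0.00° − 45.00° = -45.00°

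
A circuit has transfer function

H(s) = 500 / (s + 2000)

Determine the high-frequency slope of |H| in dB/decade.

Each pole contributes −20 dB/decade at high frequency; each zero contributes +20 dB/decade.
Net: 0 zero(s) − 1 pole(s) → -20 dB/decade.

-20 dB/decade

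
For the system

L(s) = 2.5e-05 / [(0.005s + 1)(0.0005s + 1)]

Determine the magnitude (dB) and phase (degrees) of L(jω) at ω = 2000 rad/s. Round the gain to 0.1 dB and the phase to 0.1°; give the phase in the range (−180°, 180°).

At ω = 2000 rad/s:
pole (1 + j2000·0.005) = 1 + j10 → |·| ≈ 10.05, ∠ ≈ 84.29°
pole (1 + j2000·0.0005) = 1 + j1 → |·| ≈ 1.4142, ∠ ≈ 45.00°
|L| = 2.5e-05 · 1 / (10.05 · 1.4142) ≈ 1.759e-06
Gain = 20 log₁₀(1.759e-06) ≈ -115.09 dB
∠L = (0°) − (84.29° + 45.00°) = -129.29°

-115.1 dB, -129.3°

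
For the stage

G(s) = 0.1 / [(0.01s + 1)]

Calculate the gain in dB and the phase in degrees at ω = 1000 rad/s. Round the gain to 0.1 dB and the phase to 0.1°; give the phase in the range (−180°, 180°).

-40.0 dB, -84.3°

At ω = 1000 rad/s:
pole (1 + j1000·0.01) = 1 + j10 → |·| ≈ 10.05, ∠ ≈ 84.29°
|G| = 0.1 · 1 / (10.05) ≈ 0.0099502
Gain = 20 log₁₀(0.0099502) ≈ -40.04 dB
∠G = (0°) − (84.29°) = -84.29°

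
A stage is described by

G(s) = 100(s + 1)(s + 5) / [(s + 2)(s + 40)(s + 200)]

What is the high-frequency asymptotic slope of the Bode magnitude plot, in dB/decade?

Each pole contributes −20 dB/decade at high frequency; each zero contributes +20 dB/decade.
Net: 2 zero(s) − 3 pole(s) → -20 dB/decade.

-20 dB/decade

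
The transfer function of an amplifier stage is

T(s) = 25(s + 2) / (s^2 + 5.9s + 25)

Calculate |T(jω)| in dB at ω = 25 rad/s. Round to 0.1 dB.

At s = jω = j25:
zero (s+2): 2 + j25 → |·| = √(2²+25²) = √629 ≈ 25.08, ∠ = arctan(25/2) ≈ 85.43°
quadratic: (j25)² + 5.9·j25 + 25 = -600 + j147.5 → |·| ≈ 617.86, ∠ ≈ 166.19°
|T| = 25 · 25.08 / 617.86 ≈ 1.0148
Gain = 20 log₁₀(1.0148) ≈ 0.13 dB

0.1 dB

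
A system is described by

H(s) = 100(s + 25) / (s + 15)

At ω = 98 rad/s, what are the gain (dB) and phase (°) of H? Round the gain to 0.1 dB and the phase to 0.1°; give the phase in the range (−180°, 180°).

40.2 dB, -5.6°

At s = jω = j98:
zero (s+25): 25 + j98 → |·| = √(25²+98²) = √10229 ≈ 101.14, ∠ = arctan(98/25) ≈ 75.69°
pole (s+15): 15 + j98 → |·| = √(15²+98²) = √9829 ≈ 99.141, ∠ = arctan(98/15) ≈ 81.30°
|H| = 100 · 101.14 / 99.141 ≈ 102.02
Gain = 20 log₁₀(102.02) ≈ 40.17 dB
∠H = 75.69° − 81.30° = -5.61°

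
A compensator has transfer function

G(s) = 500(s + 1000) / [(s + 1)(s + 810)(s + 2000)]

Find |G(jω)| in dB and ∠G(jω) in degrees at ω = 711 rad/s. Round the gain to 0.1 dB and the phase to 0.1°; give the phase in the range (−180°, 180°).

At s = jω = j711:
zero (s+1000): 1000 + j711 → |·| = √(1000²+711²) = √1505521 ≈ 1227, ∠ = arctan(711/1000) ≈ 35.41°
pole (s+1): 1 + j711 → |·| = √(1²+711²) = √505522 ≈ 711, ∠ = arctan(711/1) ≈ 89.92°
pole (s+810): 810 + j711 → |·| = √(810²+711²) = √1161621 ≈ 1077.8, ∠ = arctan(711/810) ≈ 41.28°
pole (s+2000): 2000 + j711 → |·| = √(2000²+711²) = √4505521 ≈ 2122.6, ∠ = arctan(711/2000) ≈ 19.57°
|G| = 500 · 1227 / 1.6266e+09 ≈ 0.00037717
Gain = 20 log₁₀(0.00037717) ≈ -68.47 dB
∠G = 35.41° − 150.77° = -115.36°

-68.5 dB, -115.4°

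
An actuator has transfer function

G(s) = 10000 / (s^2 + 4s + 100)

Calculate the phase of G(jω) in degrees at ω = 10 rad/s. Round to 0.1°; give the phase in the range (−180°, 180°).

-90.0°

At s = jω = j10:
quadratic: (j10)² + 4·j10 + 100 = 0 + j40 → |·| ≈ 40, ∠ ≈ 90.00°
∠G = 0.00° − 90.00° = -90.00°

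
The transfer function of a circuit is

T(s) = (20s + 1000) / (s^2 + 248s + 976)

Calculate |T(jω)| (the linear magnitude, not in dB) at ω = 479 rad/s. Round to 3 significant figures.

0.0374

Substitute s = j479:
Numerator: 20(j479) + 1000 = 1000 + j9580
Denominator: (j479)^2 + 248(j479) + 976 = -228465 + j118792
|N| = √(1000² + 9580²) ≈ 9632.1, ∠N ≈ 84.04°
|D| = √(228465² + 118792²) ≈ 2.575e+05, ∠D ≈ 152.53°
|T| = 9632.1 / 2.575e+05 ≈ 0.037406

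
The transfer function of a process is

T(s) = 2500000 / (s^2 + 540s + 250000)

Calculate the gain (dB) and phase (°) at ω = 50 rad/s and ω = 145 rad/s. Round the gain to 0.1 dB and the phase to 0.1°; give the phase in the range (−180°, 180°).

At s = jω = j50:
quadratic: (j50)² + 540·j50 + 250000 = 247500 + j27000 → |·| ≈ 2.4897e+05, ∠ ≈ 6.23°
|T| = 2500000 / 2.4897e+05 ≈ 10.041
Gain = 20 log₁₀(10.041) ≈ 20.04 dB
∠T = 0.00° − 6.23° = -6.23°

At s = jω = j145:
quadratic: (j145)² + 540·j145 + 250000 = 228975 + j78300 → |·| ≈ 2.4199e+05, ∠ ≈ 18.88°
|T| = 2500000 / 2.4199e+05 ≈ 10.331
Gain = 20 log₁₀(10.331) ≈ 20.28 dB
∠T = 0.00° − 18.88° = -18.88°

ω = 50: 20.0 dB, -6.2°; ω = 145: 20.3 dB, -18.9°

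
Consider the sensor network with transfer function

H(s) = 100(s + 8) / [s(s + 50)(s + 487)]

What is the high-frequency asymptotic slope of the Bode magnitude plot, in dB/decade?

Each pole contributes −20 dB/decade at high frequency; each zero contributes +20 dB/decade.
Net: 1 zero(s) − 3 pole(s) → -40 dB/decade.

-40 dB/decade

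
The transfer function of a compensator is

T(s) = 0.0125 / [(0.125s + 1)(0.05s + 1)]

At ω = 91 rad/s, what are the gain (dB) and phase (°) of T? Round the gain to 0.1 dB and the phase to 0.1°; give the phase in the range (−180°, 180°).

At ω = 91 rad/s:
pole (1 + j91·0.125) = 1 + j11.375 → |·| ≈ 11.419, ∠ ≈ 84.98°
pole (1 + j91·0.05) = 1 + j4.55 → |·| ≈ 4.6586, ∠ ≈ 77.60°
|T| = 0.0125 · 1 / (11.419 · 4.6586) ≈ 0.00023498
Gain = 20 log₁₀(0.00023498) ≈ -72.58 dB
∠T = (0°) − (84.98° + 77.60°) = -162.58°

-72.6 dB, -162.6°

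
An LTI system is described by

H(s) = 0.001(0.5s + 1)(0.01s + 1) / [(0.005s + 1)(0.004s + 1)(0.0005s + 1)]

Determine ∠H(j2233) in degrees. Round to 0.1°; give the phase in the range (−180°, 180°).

At ω = 2233 rad/s:
zero (1 + j2233·0.5) = 1 + j1116.5 → |·| ≈ 1116.5, ∠ ≈ 89.95°
zero (1 + j2233·0.01) = 1 + j22.33 → |·| ≈ 22.352, ∠ ≈ 87.44°
pole (1 + j2233·0.005) = 1 + j11.165 → |·| ≈ 11.21, ∠ ≈ 84.88°
pole (1 + j2233·0.004) = 1 + j8.932 → |·| ≈ 8.9878, ∠ ≈ 83.61°
pole (1 + j2233·0.0005) = 1 + j1.1165 → |·| ≈ 1.4989, ∠ ≈ 48.15°
∠H = (89.95° + 87.44°) − (84.88° + 83.61° + 48.15°) = -39.25°

-39.3°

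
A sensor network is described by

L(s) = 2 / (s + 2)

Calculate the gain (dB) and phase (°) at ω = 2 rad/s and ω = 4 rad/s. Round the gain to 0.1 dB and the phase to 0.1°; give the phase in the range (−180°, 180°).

ω = 2: -3.0 dB, -45.0°; ω = 4: -7.0 dB, -63.4°

Substitute s = j2:
Numerator: 2 = 2 + j0
Denominator: (j2) + 2 = 2 + j2
|N| = √(2² + 0²) ≈ 2, ∠N ≈ 0.00°
|D| = √(2² + 2²) ≈ 2.8284, ∠D ≈ 45.00°
|L| = 2 / 2.8284 ≈ 0.70711
Gain = 20 log₁₀(0.70711) ≈ -3.01 dB
∠L = 0.00° − 45.00° = -45.00°

Substitute s = j4:
Numerator: 2 = 2 + j0
Denominator: (j4) + 2 = 2 + j4
|N| = √(2² + 0²) ≈ 2, ∠N ≈ 0.00°
|D| = √(2² + 4²) ≈ 4.4721, ∠D ≈ 63.43°
|L| = 2 / 4.4721 ≈ 0.44722
Gain = 20 log₁₀(0.44722) ≈ -6.99 dB
∠L = 0.00° − 63.43° = -63.43°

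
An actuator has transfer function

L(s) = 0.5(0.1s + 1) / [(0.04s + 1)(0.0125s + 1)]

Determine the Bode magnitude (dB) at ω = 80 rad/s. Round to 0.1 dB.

At ω = 80 rad/s:
zero (1 + j80·0.1) = 1 + j8 → |·| ≈ 8.0623, ∠ ≈ 82.87°
pole (1 + j80·0.04) = 1 + j3.2 → |·| ≈ 3.3526, ∠ ≈ 72.65°
pole (1 + j80·0.0125) = 1 + j1 → |·| ≈ 1.4142, ∠ ≈ 45.00°
|L| = 0.5 · 8.0623 / (3.3526 · 1.4142) ≈ 0.85023
Gain = 20 log₁₀(0.85023) ≈ -1.41 dB

-1.4 dB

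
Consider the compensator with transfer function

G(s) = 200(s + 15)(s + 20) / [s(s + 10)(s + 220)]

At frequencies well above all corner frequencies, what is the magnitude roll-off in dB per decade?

Each pole contributes −20 dB/decade at high frequency; each zero contributes +20 dB/decade.
Net: 2 zero(s) − 3 pole(s) → -20 dB/decade.

-20 dB/decade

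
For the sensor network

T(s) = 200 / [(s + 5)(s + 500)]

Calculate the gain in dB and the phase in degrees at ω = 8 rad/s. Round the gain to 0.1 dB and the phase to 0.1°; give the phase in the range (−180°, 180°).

-27.5 dB, -58.9°

At s = jω = j8:
pole (s+5): 5 + j8 → |·| = √(5²+8²) = √89 ≈ 9.434, ∠ = arctan(8/5) ≈ 57.99°
pole (s+500): 500 + j8 → |·| = √(500²+8²) = √250064 ≈ 500.06, ∠ = arctan(8/500) ≈ 0.92°
|T| = 200 / 4717.6 ≈ 0.042394
Gain = 20 log₁₀(0.042394) ≈ -27.45 dB
∠T = 0.00° − 58.91° = -58.91°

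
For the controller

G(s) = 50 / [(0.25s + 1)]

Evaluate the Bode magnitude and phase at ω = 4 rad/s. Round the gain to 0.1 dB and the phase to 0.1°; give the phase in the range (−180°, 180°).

At ω = 4 rad/s:
pole (1 + j4·0.25) = 1 + j1 → |·| ≈ 1.4142, ∠ ≈ 45.00°
|G| = 50 · 1 / (1.4142) ≈ 35.356
Gain = 20 log₁₀(35.356) ≈ 30.97 dB
∠G = (0°) − (45.00°) = -45.00°

31.0 dB, -45.0°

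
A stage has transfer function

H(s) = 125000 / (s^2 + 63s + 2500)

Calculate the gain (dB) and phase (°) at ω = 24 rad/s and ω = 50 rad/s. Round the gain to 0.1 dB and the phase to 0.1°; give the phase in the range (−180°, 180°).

ω = 24: 34.2 dB, -38.2°; ω = 50: 32.0 dB, -90.0°

At s = jω = j24:
quadratic: (j24)² + 63·j24 + 2500 = 1924 + j1512 → |·| ≈ 2447, ∠ ≈ 38.16°
|H| = 125000 / 2447 ≈ 51.083
Gain = 20 log₁₀(51.083) ≈ 34.17 dB
∠H = 0.00° − 38.16° = -38.16°

At s = jω = j50:
quadratic: (j50)² + 63·j50 + 2500 = 0 + j3150 → |·| ≈ 3150, ∠ ≈ 90.00°
|H| = 125000 / 3150 ≈ 39.683
Gain = 20 log₁₀(39.683) ≈ 31.97 dB
∠H = 0.00° − 90.00° = -90.00°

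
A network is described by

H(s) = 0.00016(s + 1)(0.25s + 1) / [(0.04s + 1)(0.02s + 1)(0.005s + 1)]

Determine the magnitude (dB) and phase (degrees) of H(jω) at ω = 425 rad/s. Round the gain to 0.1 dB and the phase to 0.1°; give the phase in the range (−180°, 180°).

At ω = 425 rad/s:
zero (1 + j425·1) = 1 + j425 → |·| ≈ 425, ∠ ≈ 89.87°
zero (1 + j425·0.25) = 1 + j106.25 → |·| ≈ 106.25, ∠ ≈ 89.46°
pole (1 + j425·0.04) = 1 + j17 → |·| ≈ 17.029, ∠ ≈ 86.63°
pole (1 + j425·0.02) = 1 + j8.5 → |·| ≈ 8.5586, ∠ ≈ 83.29°
pole (1 + j425·0.005) = 1 + j2.125 → |·| ≈ 2.3485, ∠ ≈ 64.80°
|H| = 0.00016 · 425 · 106.25 / (17.029 · 8.5586 · 2.3485) ≈ 0.021108
Gain = 20 log₁₀(0.021108) ≈ -33.51 dB
∠H = (89.87° + 89.46°) − (86.63° + 83.29° + 64.80°) = -55.39°

-33.5 dB, -55.4°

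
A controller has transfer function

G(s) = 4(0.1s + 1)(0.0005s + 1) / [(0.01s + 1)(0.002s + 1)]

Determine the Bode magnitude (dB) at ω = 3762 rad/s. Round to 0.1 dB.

At ω = 3762 rad/s:
zero (1 + j3762·0.1) = 1 + j376.2 → |·| ≈ 376.2, ∠ ≈ 89.85°
zero (1 + j3762·0.0005) = 1 + j1.881 → |·| ≈ 2.1303, ∠ ≈ 62.00°
pole (1 + j3762·0.01) = 1 + j37.62 → |·| ≈ 37.633, ∠ ≈ 88.48°
pole (1 + j3762·0.002) = 1 + j7.524 → |·| ≈ 7.5902, ∠ ≈ 82.43°
|G| = 4 · 376.2 · 2.1303 / (37.633 · 7.5902) ≈ 11.223
Gain = 20 log₁₀(11.223) ≈ 21.00 dB

21.0 dB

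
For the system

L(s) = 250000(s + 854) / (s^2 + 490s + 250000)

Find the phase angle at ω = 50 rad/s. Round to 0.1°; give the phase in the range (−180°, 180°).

-2.3°

At s = jω = j50:
zero (s+854): 854 + j50 → |·| = √(854²+50²) = √731816 ≈ 855.46, ∠ = arctan(50/854) ≈ 3.35°
quadratic: (j50)² + 490·j50 + 250000 = 247500 + j24500 → |·| ≈ 2.4871e+05, ∠ ≈ 5.65°
∠L = 3.35° − 5.65° = -2.30°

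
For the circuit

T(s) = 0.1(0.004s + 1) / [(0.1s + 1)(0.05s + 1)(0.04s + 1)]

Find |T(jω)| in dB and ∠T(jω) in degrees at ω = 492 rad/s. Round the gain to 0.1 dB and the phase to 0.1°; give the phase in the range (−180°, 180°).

-100.7 dB, 159.5°

At ω = 492 rad/s:
zero (1 + j492·0.004) = 1 + j1.968 → |·| ≈ 2.2075, ∠ ≈ 63.06°
pole (1 + j492·0.1) = 1 + j49.2 → |·| ≈ 49.21, ∠ ≈ 88.84°
pole (1 + j492·0.05) = 1 + j24.6 → |·| ≈ 24.62, ∠ ≈ 87.67°
pole (1 + j492·0.04) = 1 + j19.68 → |·| ≈ 19.705, ∠ ≈ 87.09°
|T| = 0.1 · 2.2075 / (49.21 · 24.62 · 19.705) ≈ 9.2466e-06
Gain = 20 log₁₀(9.2466e-06) ≈ -100.68 dB
∠T = (63.06°) − (88.84° + 87.67° + 87.09°) = -200.54° ≡ 159.46° (principal value)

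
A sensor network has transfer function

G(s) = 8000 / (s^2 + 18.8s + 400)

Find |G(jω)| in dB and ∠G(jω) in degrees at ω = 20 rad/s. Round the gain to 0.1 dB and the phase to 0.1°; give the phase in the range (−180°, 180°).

26.6 dB, -90.0°

At s = jω = j20:
quadratic: (j20)² + 18.8·j20 + 400 = 0 + j376 → |·| ≈ 376, ∠ ≈ 90.00°
|G| = 8000 / 376 ≈ 21.277
Gain = 20 log₁₀(21.277) ≈ 26.56 dB
∠G = 0.00° − 90.00° = -90.00°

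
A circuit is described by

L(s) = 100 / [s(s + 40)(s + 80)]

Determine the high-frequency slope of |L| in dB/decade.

Each pole contributes −20 dB/decade at high frequency; each zero contributes +20 dB/decade.
Net: 0 zero(s) − 3 pole(s) → -60 dB/decade.

-60 dB/decade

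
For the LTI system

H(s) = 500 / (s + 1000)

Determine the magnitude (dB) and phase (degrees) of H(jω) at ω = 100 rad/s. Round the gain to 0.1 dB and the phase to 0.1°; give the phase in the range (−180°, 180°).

-6.1 dB, -5.7°

At s = jω = j100:
pole (s+1000): 1000 + j100 → |·| = √(1000²+100²) = √1010000 ≈ 1005, ∠ = arctan(100/1000) ≈ 5.71°
|H| = 500 / 1005 ≈ 0.49751
Gain = 20 log₁₀(0.49751) ≈ -6.06 dB
∠H = 0.00° − 5.71° = -5.71°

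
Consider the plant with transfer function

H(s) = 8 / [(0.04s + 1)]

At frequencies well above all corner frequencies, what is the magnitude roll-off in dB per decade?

Each pole contributes −20 dB/decade at high frequency; each zero contributes +20 dB/decade.
Net: 0 zero(s) − 1 pole(s) → -20 dB/decade.

-20 dB/decade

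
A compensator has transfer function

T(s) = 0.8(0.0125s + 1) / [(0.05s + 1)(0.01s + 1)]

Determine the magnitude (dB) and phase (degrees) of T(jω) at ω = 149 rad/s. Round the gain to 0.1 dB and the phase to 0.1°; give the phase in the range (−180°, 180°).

-18.0 dB, -76.7°

At ω = 149 rad/s:
zero (1 + j149·0.0125) = 1 + j1.8625 → |·| ≈ 2.114, ∠ ≈ 61.77°
pole (1 + j149·0.05) = 1 + j7.45 → |·| ≈ 7.5168, ∠ ≈ 82.35°
pole (1 + j149·0.01) = 1 + j1.49 → |·| ≈ 1.7945, ∠ ≈ 56.13°
|T| = 0.8 · 2.114 / (7.5168 · 1.7945) ≈ 0.12538
Gain = 20 log₁₀(0.12538) ≈ -18.04 dB
∠T = (61.77°) − (82.35° + 56.13°) = -76.71°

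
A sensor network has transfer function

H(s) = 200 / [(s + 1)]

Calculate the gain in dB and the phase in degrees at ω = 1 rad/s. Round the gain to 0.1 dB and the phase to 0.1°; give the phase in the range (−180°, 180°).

43.0 dB, -45.0°

At ω = 1 rad/s:
pole (1 + j1·1) = 1 + j1 → |·| ≈ 1.4142, ∠ ≈ 45.00°
|H| = 200 · 1 / (1.4142) ≈ 141.42
Gain = 20 log₁₀(141.42) ≈ 43.01 dB
∠H = (0°) − (45.00°) = -45.00°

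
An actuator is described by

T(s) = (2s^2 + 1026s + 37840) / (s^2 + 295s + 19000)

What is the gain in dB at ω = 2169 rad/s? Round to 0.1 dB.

Substitute s = j2169:
Numerator: 2(j2169)^2 + 1026(j2169) + 37840 = -9371282 + j2225394
Denominator: (j2169)^2 + 295(j2169) + 19000 = -4685561 + j639855
|N| = √(9371282² + 2225394²) ≈ 9.6319e+06, ∠N ≈ 166.64°
|D| = √(4685561² + 639855²) ≈ 4.729e+06, ∠D ≈ 172.22°
|T| = 9.6319e+06 / 4.729e+06 ≈ 2.0368
Gain = 20 log₁₀(2.0368) ≈ 6.18 dB

6.2 dB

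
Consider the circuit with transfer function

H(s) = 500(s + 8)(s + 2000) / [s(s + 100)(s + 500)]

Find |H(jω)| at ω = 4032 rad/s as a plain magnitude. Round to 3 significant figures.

0.137

At s = jω = j4032:
zero (s+8): 8 + j4032 → |·| = √(8²+4032²) = √16257088 ≈ 4032, ∠ = arctan(4032/8) ≈ 89.89°
zero (s+2000): 2000 + j4032 → |·| = √(2000²+4032²) = √20257024 ≈ 4500.8, ∠ = arctan(4032/2000) ≈ 63.62°
pole (s+100): 100 + j4032 → |·| = √(100²+4032²) = √16267024 ≈ 4033.2, ∠ = arctan(4032/100) ≈ 88.58°
pole (s+500): 500 + j4032 → |·| = √(500²+4032²) = √16507024 ≈ 4062.9, ∠ = arctan(4032/500) ≈ 82.93°
pole at origin: |s| = 4032, ∠ = 90.00° (in denominator)
|H| = 500 · 1.8147e+07 / 6.607e+10 ≈ 0.13733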